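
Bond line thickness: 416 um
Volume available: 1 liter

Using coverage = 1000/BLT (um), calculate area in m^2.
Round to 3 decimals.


1 L = 1e6 mm^3, thickness = 416 um = 0.416 mm
Area = 1e6 / 0.416 mm^2 = (1e6 / 0.416) / 1e6 m^2 = 1000 / 416 m^2
= 2.404 m^2

2.404


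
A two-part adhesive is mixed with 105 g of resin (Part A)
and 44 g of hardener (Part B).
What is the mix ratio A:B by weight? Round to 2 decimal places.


Mix ratio = mass_A / mass_B
= 105 / 44
= 2.39

2.39


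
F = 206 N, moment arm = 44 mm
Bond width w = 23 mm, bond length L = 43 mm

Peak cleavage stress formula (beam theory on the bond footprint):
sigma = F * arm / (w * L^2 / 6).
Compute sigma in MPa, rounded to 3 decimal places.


sigma = (206 * 44) / (23 * 1849 / 6)
= 9064 * 6 / 42527
= 54384 / 42527
= 1.279 MPa

1.279


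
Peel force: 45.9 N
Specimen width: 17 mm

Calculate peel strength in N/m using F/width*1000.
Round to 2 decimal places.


Peel strength = 45.9 / 17 * 1000 = 2700.00 N/m

2700.00


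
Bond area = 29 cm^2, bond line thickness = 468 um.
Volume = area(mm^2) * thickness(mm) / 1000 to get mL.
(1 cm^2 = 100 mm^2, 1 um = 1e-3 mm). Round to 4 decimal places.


area_mm2 = 29 * 100 = 2900
blt_mm = 468 * 1e-3 = 0.468
vol_mm3 = 2900 * 0.468 = 1357.2
vol_mL = 1357.2 / 1000 = 1.3572 mL

1.3572


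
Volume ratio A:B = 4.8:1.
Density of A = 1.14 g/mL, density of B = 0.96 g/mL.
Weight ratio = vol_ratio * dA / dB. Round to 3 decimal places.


Wt ratio = 4.8 * 1.14 / 0.96
= 5.700

5.700


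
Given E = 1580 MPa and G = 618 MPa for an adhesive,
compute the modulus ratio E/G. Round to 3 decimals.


E/G ratio = 1580 / 618 = 2.557

2.557


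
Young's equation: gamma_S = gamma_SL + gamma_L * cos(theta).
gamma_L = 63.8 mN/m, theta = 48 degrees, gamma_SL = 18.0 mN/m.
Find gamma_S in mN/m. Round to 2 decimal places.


cos(48 deg) = 0.669131
gamma_S = 18.0 + 63.8 * 0.669131
= 60.69 mN/m

60.69


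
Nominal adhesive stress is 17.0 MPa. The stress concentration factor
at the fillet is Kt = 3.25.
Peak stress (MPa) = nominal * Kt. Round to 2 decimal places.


Peak = 17.0 * 3.25 = 55.25 MPa

55.25


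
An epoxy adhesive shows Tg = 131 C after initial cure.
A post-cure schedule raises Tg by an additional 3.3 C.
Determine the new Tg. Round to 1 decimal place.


New Tg = 131 + 3.3
= 134.3 C

134.3


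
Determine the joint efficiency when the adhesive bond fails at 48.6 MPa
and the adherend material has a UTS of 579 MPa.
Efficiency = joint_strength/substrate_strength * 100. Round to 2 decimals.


Joint efficiency = 48.6 / 579 * 100
= 8.39%

8.39


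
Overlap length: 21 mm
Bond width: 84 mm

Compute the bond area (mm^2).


Bond area = 21 * 84 = 1764 mm^2

1764


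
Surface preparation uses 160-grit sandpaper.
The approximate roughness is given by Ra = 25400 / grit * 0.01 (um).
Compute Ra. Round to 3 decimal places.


Ra = 25400 / 160 * 0.01
= 254 / 160
= 1.588 um

1.588


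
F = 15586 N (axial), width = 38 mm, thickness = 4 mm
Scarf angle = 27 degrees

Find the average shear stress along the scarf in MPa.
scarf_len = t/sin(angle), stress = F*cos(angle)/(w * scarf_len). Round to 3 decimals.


scarf_len = 4/sin(27 deg) = 8.8108
cos(27 deg) = 0.891007
stress = 15586*0.891007/(38*8.8108) = 41.478 MPa

41.478


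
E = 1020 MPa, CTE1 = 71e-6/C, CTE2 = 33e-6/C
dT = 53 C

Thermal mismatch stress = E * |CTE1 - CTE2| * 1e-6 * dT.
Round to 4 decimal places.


= 1020 * 38e-6 * 53
= 2.0543 MPa

2.0543


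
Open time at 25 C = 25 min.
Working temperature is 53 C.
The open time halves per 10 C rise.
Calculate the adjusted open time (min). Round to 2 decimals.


factor = 2^((53 - 25) / 10) = 6.9644
ot = 25 / 6.9644 = 3.59 min

3.59


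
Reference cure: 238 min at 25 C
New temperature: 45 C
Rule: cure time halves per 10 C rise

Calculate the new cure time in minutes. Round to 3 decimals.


factor = 2^((45-25)/10) = 4.0000
t_new = 238 / 4.0000 = 59.500 min

59.500


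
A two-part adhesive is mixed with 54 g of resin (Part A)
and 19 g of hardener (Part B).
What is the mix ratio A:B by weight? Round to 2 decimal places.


Mix ratio = mass_A / mass_B
= 54 / 19
= 2.84

2.84


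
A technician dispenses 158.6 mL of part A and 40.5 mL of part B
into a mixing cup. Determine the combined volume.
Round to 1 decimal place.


Combined volume = 158.6 + 40.5
= 199.1 mL

199.1


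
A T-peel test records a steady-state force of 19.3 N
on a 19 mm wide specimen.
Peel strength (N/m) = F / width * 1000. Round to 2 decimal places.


Peel strength = 19.3 / 19 * 1000
= 1015.79 N/m

1015.79


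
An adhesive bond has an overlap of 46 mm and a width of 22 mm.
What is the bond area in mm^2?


Bond area = overlap * width
= 46 * 22
= 1012 mm^2

1012


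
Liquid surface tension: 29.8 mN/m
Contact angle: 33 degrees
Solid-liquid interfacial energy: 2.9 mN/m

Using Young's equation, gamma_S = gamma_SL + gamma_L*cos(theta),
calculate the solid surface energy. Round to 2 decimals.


gamma_S = 2.9 + 29.8 * cos(33)
= 27.89 mN/m

27.89


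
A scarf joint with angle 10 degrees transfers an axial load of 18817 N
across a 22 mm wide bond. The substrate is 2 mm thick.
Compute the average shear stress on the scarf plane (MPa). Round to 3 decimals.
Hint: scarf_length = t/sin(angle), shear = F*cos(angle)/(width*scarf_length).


scarf_length = 2 / sin(10 deg) = 11.5175 mm
cos(10 deg) = 0.984808
shear stress = 18817 * 0.984808 / (22 * 11.5175)
= 73.134 MPa

73.134


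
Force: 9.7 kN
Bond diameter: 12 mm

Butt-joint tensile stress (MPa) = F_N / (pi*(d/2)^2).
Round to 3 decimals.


F_N = 9.7 * 1000 = 9700.0 N
A = pi*(6.0)^2 = 113.0973 mm^2
stress = 9700.0 / 113.0973 = 85.767 MPa

85.767


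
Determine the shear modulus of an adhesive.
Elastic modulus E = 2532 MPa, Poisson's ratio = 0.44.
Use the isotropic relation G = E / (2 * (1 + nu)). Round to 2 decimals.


G = 2532 / (2*(1+0.44)) = 2532 / 2.88
= 879.17 MPa

879.17


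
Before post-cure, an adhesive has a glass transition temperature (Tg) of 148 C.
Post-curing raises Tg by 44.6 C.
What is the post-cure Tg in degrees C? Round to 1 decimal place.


Tg_post = Tg_base + delta_Tg
= 148 + 44.6
= 192.6 C

192.6


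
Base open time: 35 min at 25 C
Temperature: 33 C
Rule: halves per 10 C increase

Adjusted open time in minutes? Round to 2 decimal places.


Acceleration = 2^((33-25)/10) = 1.7411
Open time = 35 / 1.7411 = 20.10 min

20.10


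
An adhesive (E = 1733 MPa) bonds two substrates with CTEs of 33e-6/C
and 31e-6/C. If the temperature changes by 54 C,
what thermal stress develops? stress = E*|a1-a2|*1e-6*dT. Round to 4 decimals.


Stress = 1733 * |33 - 31| * 1e-6 * 54
= 0.1872 MPa

0.1872


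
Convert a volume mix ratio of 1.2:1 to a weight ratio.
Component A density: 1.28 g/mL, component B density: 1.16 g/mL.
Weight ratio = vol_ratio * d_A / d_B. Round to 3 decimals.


= 1.2 * 1.28 / 1.16 = 1.324

1.324


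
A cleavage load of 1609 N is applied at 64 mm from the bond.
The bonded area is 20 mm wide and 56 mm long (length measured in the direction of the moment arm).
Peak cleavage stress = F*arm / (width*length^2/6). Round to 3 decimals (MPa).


Moment = 1609 * 64 = 102976 N*mm
Section modulus = 20 * 3136 / 6 = 62720 / 6 mm^3
Stress = 102976 / (62720 / 6) = 617856 / 62720
= 9.851 MPa

9.851


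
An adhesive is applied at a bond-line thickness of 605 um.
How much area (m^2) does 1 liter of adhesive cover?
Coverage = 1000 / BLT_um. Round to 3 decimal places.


Coverage = 1000 / 605 = 1.653 m^2

1.653


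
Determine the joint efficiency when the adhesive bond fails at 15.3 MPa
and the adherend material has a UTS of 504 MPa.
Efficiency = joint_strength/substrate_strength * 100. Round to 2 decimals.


Joint efficiency = 15.3 / 504 * 100
= 3.04%

3.04


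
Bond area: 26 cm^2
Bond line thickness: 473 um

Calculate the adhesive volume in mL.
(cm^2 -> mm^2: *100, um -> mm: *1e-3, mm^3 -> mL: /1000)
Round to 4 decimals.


V = 26*100 * 473*1e-3 / 1000
= 1.2298 mL

1.2298


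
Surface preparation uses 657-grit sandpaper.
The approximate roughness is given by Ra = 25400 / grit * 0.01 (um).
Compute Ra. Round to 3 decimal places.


Ra = 25400 / 657 * 0.01
= 254 / 657
= 0.387 um

0.387


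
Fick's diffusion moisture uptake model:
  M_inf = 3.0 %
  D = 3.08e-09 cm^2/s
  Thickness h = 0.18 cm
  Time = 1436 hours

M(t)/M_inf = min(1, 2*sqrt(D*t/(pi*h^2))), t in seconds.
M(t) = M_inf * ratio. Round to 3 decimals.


t_sec = 1436 * 3600 = 5169600
ratio = 2*sqrt(3.08e-09*5169600/(pi*0.18^2))
= min(1, 0.791018)
= 0.791018
M(t) = 3.0 * 0.791018 = 2.373 %

2.373


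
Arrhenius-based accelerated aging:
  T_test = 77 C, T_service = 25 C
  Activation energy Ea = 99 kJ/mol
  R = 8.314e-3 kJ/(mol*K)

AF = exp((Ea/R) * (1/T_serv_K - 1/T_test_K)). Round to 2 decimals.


T_test_K = 350.15, T_serv_K = 298.15
AF = exp((99/8.314e-3) * (1/298.15 - 1/350.15))
= 376.59

376.59


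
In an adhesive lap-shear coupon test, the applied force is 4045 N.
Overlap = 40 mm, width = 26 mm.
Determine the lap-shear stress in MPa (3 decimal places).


stress = F / (overlap * width)
= 4045 / (40 * 26)
= 3.889 MPa

3.889


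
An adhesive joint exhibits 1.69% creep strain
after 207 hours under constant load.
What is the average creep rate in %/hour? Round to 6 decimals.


Creep rate = strain / time
= 1.69 / 207
= 0.008164 %/h

0.008164


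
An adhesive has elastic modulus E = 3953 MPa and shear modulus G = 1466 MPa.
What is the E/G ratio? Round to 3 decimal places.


E/G = 3953 / 1466 = 2.696

2.696


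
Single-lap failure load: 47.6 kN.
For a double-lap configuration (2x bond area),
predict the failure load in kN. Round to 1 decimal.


Failure load = 47.6 * 2 = 95.2 kN

95.2


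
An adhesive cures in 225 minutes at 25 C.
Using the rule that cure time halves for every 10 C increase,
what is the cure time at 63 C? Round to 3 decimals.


Factor = 2^((63 - 25) / 10) = 13.9288
Cure time = 225 / 13.9288
= 16.154 minutes

16.154


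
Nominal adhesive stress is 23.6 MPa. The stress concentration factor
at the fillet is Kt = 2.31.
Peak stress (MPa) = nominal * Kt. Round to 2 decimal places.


Peak = 23.6 * 2.31 = 54.52 MPa

54.52


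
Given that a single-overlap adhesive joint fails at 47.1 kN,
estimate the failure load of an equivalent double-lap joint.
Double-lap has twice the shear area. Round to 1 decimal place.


Double-lap factor = 2
Expected load = 47.1 * 2 = 94.2 kN

94.2


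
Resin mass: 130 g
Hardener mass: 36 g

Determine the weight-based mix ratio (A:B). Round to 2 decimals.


Ratio = 130 / 36 = 3.61

3.61


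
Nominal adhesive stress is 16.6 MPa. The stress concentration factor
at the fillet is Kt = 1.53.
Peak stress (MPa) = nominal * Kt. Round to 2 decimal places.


Peak = 16.6 * 1.53 = 25.40 MPa

25.40


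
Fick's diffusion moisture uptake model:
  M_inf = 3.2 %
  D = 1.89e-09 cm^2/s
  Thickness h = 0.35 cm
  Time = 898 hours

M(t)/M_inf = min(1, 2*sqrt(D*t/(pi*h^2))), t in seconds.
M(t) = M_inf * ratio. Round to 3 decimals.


t_sec = 898 * 3600 = 3232800
ratio = 2*sqrt(1.89e-09*3232800/(pi*0.35^2))
= min(1, 0.252004)
= 0.252004
M(t) = 3.2 * 0.252004 = 0.806 %

0.806


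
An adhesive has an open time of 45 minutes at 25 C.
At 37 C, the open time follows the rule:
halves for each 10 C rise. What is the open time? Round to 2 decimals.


Factor = 2^((37-25)/10) = 2.2974
Open time = 45 / 2.2974 = 19.59 min

19.59


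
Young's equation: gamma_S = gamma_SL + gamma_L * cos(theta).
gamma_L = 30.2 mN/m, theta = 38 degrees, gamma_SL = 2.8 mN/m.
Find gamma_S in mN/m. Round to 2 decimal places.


cos(38 deg) = 0.788011
gamma_S = 2.8 + 30.2 * 0.788011
= 26.60 mN/m

26.60


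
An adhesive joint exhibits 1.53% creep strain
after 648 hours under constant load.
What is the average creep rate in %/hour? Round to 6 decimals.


Creep rate = strain / time
= 1.53 / 648
= 0.002361 %/h

0.002361


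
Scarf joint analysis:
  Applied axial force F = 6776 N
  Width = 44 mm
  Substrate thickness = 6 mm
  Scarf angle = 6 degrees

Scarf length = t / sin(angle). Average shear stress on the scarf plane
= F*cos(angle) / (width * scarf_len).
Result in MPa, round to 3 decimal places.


Scarf length = 6 / sin(6 deg) = 57.4006 mm
cos(6 deg) = 0.994522
Shear = 6776 * 0.994522 / (44 * 57.4006)
= 2.668 MPa

2.668


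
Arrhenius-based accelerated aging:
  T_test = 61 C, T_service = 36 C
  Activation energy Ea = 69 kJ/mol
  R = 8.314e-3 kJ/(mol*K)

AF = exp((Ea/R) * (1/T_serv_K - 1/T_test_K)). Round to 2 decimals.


T_test_K = 334.15, T_serv_K = 309.15
AF = exp((69/8.314e-3) * (1/309.15 - 1/334.15))
= 7.45

7.45


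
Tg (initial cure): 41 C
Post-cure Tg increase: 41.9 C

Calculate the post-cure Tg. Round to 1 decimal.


Post-cure Tg = 41 + 41.9 = 82.9 C

82.9


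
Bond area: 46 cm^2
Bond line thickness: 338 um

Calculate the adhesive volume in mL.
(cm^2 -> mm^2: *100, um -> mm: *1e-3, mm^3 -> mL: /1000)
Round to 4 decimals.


V = 46*100 * 338*1e-3 / 1000
= 1.5548 mL

1.5548


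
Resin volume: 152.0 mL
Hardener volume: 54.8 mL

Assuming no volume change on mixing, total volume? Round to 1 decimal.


V_total = 152.0 + 54.8 = 206.8 mL

206.8


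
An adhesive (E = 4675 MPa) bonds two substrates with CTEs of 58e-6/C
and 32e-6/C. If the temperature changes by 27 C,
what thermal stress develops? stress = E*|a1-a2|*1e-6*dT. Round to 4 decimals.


Stress = 4675 * |58 - 32| * 1e-6 * 27
= 3.2819 MPa

3.2819


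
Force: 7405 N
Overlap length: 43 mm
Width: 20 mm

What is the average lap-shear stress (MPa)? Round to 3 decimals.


Average shear stress = F / (overlap * width)
= 7405 / (43 * 20)
= 8.610 MPa

8.610


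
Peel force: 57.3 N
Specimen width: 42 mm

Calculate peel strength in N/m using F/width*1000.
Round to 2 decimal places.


Peel strength = 57.3 / 42 * 1000 = 1364.29 N/m

1364.29


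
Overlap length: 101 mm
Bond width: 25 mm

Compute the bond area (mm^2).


Bond area = 101 * 25 = 2525 mm^2

2525


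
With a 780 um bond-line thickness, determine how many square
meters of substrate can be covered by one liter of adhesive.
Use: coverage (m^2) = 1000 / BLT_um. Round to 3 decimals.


Coverage = 1000 / 780 = 1.282 m^2

1.282


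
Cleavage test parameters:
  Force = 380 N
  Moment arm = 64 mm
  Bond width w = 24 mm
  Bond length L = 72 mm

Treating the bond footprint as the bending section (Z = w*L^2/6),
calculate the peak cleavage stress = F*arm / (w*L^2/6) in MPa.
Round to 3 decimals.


M = 380 * 64 = 24320 N*mm
Z = 24 * 72^2 / 6 = 124416 / 6 mm^3
sigma = M / Z = 6 * 24320 / 124416 = 145920 / 124416
= 1.173 MPa

1.173


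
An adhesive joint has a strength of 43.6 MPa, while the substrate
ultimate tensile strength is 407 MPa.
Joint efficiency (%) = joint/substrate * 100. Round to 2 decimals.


Efficiency = 43.6 / 407 * 100
= 10.71%

10.71


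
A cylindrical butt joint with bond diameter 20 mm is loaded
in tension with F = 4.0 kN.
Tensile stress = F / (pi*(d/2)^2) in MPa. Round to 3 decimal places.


Area = pi * (20/2)^2 = 314.1593 mm^2
Stress = 4.0*1000 / 314.1593
= 12.732 MPa

12.732


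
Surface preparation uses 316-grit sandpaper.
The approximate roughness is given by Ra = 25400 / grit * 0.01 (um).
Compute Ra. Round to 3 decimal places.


Ra = 25400 / 316 * 0.01
= 254 / 316
= 0.804 um

0.804


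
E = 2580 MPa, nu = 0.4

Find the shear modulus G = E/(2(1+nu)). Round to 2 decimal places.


G = 2580 / (2 * 1.40)
= 921.43 MPa

921.43


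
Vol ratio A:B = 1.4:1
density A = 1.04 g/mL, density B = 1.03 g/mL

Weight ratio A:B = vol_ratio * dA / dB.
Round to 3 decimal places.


Weight ratio = 1.4 * 1.04 / 1.03
= 1.414

1.414


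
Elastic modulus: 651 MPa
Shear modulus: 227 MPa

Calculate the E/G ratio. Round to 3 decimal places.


E / G = 651 / 227 = 2.868

2.868


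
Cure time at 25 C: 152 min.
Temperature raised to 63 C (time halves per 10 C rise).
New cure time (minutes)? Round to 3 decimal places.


Acceleration factor = 2^(38/10) = 13.9288
New time = 152 / 13.9288 = 10.913 min

10.913


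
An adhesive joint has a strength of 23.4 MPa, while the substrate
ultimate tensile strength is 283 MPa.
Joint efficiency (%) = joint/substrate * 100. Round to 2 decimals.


Efficiency = 23.4 / 283 * 100
= 8.27%

8.27


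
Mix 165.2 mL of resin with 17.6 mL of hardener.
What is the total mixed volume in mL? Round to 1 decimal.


Total = 165.2 + 17.6 = 182.8 mL

182.8


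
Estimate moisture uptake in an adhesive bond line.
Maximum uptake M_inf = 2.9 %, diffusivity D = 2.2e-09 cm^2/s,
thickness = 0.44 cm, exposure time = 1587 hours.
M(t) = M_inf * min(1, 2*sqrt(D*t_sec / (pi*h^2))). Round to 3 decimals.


Convert time: 1587 h = 5713200 s
ratio = min(1, 2*sqrt(2.2e-09*5713200/(pi*0.44^2)))
= 0.287510
M(t) = 2.9 * 0.287510 = 0.834%

0.834


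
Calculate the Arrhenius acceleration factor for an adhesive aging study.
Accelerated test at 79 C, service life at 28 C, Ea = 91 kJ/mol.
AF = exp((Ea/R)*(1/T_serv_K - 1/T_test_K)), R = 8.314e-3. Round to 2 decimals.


T_test = 352.15 K, T_serv = 301.15 K
Ea/R = 91 / 0.008314 = 10945.39
AF = exp(10945.39 * (1/301.15 - 1/352.15))
= 193.19

193.19


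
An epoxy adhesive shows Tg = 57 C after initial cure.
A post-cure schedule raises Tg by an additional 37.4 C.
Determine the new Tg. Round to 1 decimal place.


New Tg = 57 + 37.4
= 94.4 C

94.4


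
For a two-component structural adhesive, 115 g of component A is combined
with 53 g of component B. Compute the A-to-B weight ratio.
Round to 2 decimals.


Weight ratio A:B = 115 / 53
= 2.17

2.17


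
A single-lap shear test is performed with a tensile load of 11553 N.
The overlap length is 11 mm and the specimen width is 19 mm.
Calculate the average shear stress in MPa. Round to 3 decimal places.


Shear stress = F / (overlap * width)
= 11553 / (11 * 19)
= 11553 / 209
= 55.278 MPa

55.278


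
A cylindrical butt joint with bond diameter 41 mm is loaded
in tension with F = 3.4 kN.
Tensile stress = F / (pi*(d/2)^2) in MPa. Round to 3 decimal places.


Area = pi * (41/2)^2 = 1320.2543 mm^2
Stress = 3.4*1000 / 1320.2543
= 2.575 MPa

2.575


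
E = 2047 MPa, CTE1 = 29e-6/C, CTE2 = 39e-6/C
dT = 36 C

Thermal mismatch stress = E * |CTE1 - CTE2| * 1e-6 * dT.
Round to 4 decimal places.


= 2047 * 10e-6 * 36
= 0.7369 MPa

0.7369


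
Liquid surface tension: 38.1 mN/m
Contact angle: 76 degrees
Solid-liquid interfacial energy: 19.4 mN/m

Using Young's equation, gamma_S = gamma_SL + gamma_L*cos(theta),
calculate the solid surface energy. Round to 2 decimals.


gamma_S = 19.4 + 38.1 * cos(76)
= 28.62 mN/m

28.62


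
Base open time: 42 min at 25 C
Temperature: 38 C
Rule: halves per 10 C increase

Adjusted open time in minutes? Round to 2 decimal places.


Acceleration = 2^((38-25)/10) = 2.4623
Open time = 42 / 2.4623 = 17.06 min

17.06


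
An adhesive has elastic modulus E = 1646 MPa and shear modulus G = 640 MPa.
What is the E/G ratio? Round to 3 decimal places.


E/G = 1646 / 640 = 2.572

2.572


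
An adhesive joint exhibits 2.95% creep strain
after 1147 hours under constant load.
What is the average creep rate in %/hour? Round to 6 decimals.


Creep rate = strain / time
= 2.95 / 1147
= 0.002572 %/h

0.002572


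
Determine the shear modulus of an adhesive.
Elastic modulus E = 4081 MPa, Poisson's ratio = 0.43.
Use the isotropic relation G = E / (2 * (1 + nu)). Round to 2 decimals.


G = 4081 / (2*(1+0.43)) = 4081 / 2.86
= 1426.92 MPa

1426.92


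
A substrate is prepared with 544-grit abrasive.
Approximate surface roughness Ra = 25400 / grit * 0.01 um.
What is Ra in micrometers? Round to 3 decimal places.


Ra = 25400 / 544 * 0.01 = 0.467 um

0.467


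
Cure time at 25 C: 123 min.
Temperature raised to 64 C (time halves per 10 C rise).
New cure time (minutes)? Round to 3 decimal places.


Acceleration factor = 2^(39/10) = 14.9285
New time = 123 / 14.9285 = 8.239 min

8.239


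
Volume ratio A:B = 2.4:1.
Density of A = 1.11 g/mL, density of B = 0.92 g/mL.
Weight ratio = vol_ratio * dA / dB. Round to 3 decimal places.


Wt ratio = 2.4 * 1.11 / 0.92
= 2.896

2.896


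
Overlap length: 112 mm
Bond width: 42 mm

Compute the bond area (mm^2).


Bond area = 112 * 42 = 4704 mm^2

4704


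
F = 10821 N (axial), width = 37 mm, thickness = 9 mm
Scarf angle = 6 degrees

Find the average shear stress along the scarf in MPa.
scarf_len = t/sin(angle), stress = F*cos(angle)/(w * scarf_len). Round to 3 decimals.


scarf_len = 9/sin(6 deg) = 86.1010
cos(6 deg) = 0.994522
stress = 10821*0.994522/(37*86.1010) = 3.378 MPa

3.378


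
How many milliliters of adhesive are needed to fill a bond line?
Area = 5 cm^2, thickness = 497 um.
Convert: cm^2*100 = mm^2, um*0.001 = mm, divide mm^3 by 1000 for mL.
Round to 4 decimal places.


= (5 * 100) * (497 * 0.001) / 1000
= 0.2485 mL

0.2485


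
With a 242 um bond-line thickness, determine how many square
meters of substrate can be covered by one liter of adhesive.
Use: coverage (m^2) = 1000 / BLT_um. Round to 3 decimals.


Coverage = 1000 / 242 = 4.132 m^2

4.132


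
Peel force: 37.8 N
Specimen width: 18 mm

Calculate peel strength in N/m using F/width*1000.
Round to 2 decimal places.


Peel strength = 37.8 / 18 * 1000 = 2100.00 N/m

2100.00


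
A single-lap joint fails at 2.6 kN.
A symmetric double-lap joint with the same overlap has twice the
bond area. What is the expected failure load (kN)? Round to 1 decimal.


Double-lap load = 2 * 2.6 = 5.2 kN

5.2


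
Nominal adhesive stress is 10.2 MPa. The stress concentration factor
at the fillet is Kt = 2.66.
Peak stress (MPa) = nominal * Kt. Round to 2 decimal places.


Peak = 10.2 * 2.66 = 27.13 MPa

27.13


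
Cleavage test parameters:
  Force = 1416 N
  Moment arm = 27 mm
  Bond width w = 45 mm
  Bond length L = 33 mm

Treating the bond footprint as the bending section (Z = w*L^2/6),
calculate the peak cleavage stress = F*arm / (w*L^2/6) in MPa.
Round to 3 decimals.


M = 1416 * 27 = 38232 N*mm
Z = 45 * 33^2 / 6 = 49005 / 6 mm^3
sigma = M / Z = 6 * 38232 / 49005 = 229392 / 49005
= 4.681 MPa

4.681


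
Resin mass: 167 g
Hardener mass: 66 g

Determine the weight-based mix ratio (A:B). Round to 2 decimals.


Ratio = 167 / 66 = 2.53

2.53


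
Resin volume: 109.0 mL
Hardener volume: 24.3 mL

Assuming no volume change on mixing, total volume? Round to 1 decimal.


V_total = 109.0 + 24.3 = 133.3 mL

133.3


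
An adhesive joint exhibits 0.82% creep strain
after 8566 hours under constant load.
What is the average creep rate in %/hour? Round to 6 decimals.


Creep rate = strain / time
= 0.82 / 8566
= 0.000096 %/h

0.000096


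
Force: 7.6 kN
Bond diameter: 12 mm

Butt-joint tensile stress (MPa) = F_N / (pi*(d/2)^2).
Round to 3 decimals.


F_N = 7.6 * 1000 = 7600.0 N
A = pi*(6.0)^2 = 113.0973 mm^2
stress = 7600.0 / 113.0973 = 67.199 MPa

67.199


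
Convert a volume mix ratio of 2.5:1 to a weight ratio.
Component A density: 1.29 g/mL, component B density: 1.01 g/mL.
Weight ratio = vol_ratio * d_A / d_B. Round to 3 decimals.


= 2.5 * 1.29 / 1.01 = 3.193

3.193


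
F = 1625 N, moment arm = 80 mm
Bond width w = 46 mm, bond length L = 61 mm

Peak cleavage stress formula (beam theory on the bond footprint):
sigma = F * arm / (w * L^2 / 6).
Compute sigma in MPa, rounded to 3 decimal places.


sigma = (1625 * 80) / (46 * 3721 / 6)
= 130000 * 6 / 171166
= 780000 / 171166
= 4.557 MPa

4.557


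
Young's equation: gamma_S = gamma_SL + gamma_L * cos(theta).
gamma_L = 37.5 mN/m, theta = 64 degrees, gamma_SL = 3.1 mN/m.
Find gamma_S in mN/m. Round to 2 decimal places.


cos(64 deg) = 0.438371
gamma_S = 3.1 + 37.5 * 0.438371
= 19.54 mN/m

19.54


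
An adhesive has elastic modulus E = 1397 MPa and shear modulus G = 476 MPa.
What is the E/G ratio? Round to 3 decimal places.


E/G = 1397 / 476 = 2.935

2.935


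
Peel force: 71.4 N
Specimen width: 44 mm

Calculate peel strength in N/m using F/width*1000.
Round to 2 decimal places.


Peel strength = 71.4 / 44 * 1000 = 1622.73 N/m

1622.73


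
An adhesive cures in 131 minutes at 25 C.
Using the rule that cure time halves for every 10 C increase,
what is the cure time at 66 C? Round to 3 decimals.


Factor = 2^((66 - 25) / 10) = 17.1484
Cure time = 131 / 17.1484
= 7.639 minutes

7.639


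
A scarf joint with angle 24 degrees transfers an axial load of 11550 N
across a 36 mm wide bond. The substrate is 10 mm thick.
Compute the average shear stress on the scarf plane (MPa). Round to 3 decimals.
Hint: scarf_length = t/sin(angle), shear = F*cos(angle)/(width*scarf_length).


scarf_length = 10 / sin(24 deg) = 24.5859 mm
cos(24 deg) = 0.913545
shear stress = 11550 * 0.913545 / (36 * 24.5859)
= 11.921 MPa

11.921


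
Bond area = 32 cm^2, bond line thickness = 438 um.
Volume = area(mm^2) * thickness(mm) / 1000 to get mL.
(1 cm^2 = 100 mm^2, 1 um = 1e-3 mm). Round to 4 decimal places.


area_mm2 = 32 * 100 = 3200
blt_mm = 438 * 1e-3 = 0.438
vol_mm3 = 3200 * 0.438 = 1401.6
vol_mL = 1401.6 / 1000 = 1.4016 mL

1.4016


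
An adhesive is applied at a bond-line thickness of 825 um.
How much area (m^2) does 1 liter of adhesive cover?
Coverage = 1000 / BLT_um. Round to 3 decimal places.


Coverage = 1000 / 825 = 1.212 m^2

1.212


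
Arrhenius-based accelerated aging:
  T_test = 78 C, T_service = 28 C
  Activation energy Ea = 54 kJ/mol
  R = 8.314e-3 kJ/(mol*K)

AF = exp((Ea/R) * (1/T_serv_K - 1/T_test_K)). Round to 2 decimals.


T_test_K = 351.15, T_serv_K = 301.15
AF = exp((54/8.314e-3) * (1/301.15 - 1/351.15))
= 21.56

21.56


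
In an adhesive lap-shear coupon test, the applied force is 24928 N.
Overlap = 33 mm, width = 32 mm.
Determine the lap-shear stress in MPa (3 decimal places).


stress = F / (overlap * width)
= 24928 / (33 * 32)
= 23.606 MPa

23.606


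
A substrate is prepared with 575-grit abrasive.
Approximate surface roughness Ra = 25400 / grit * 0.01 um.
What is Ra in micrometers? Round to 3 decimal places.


Ra = 25400 / 575 * 0.01 = 0.442 um

0.442


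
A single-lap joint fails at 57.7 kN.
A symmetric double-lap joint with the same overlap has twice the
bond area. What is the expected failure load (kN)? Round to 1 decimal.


Double-lap load = 2 * 57.7 = 115.4 kN

115.4


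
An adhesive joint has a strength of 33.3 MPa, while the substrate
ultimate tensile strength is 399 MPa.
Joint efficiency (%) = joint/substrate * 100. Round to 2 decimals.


Efficiency = 33.3 / 399 * 100
= 8.35%

8.35


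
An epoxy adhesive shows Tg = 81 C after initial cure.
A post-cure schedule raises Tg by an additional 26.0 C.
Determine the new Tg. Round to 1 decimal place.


New Tg = 81 + 26.0
= 107.0 C

107.0


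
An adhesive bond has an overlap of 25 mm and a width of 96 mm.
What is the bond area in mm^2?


Bond area = overlap * width
= 25 * 96
= 2400 mm^2

2400


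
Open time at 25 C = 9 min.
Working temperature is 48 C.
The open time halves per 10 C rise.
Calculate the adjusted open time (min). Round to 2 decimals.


factor = 2^((48 - 25) / 10) = 4.9246
ot = 9 / 4.9246 = 1.83 min

1.83


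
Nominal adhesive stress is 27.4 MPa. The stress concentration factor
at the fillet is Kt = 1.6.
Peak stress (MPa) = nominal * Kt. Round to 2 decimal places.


Peak = 27.4 * 1.6 = 43.84 MPa

43.84


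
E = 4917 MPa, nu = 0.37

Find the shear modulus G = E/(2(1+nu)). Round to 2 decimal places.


G = 4917 / (2 * 1.37)
= 1794.53 MPa

1794.53


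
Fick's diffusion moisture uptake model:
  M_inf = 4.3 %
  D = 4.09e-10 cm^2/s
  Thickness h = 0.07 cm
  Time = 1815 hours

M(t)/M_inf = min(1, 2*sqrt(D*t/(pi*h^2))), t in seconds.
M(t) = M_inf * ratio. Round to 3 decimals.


t_sec = 1815 * 3600 = 6534000
ratio = 2*sqrt(4.09e-10*6534000/(pi*0.07^2))
= min(1, 0.833313)
= 0.833313
M(t) = 4.3 * 0.833313 = 3.583 %

3.583


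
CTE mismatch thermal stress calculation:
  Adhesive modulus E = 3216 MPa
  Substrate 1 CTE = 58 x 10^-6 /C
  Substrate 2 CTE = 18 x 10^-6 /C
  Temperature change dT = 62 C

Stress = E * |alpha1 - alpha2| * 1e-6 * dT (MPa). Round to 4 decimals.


delta_alpha = |58 - 18| = 40 x 10^-6/C
Stress = 3216 * 40e-6 * 62
= 7.9757 MPa

7.9757


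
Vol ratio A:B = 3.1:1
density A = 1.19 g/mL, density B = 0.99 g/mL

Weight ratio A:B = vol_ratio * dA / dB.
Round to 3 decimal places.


Weight ratio = 3.1 * 1.19 / 0.99
= 3.726

3.726


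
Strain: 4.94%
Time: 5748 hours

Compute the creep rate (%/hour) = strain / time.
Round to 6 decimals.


Creep rate = 4.94 / 5748
= 0.000859 %/h

0.000859


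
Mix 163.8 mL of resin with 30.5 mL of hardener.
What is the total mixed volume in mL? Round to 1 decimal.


Total = 163.8 + 30.5 = 194.3 mL

194.3


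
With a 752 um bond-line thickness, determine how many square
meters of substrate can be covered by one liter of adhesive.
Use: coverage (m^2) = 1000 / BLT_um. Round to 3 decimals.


Coverage = 1000 / 752 = 1.330 m^2

1.330


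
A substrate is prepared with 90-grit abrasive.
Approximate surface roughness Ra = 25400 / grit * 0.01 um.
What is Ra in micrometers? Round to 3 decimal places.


Ra = 25400 / 90 * 0.01 = 2.822 um

2.822


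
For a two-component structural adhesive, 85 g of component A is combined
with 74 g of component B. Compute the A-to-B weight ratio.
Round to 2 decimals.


Weight ratio A:B = 85 / 74
= 1.15

1.15


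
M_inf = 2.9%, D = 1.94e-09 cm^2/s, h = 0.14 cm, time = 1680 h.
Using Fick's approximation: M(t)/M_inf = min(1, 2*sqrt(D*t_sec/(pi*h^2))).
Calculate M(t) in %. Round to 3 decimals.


t = 6048000 s
ratio = min(1, 2*sqrt(1.94e-09*6048000/(pi*0.0196)))
= 0.873039
M(t) = 2.9 * 0.873039 = 2.532%

2.532


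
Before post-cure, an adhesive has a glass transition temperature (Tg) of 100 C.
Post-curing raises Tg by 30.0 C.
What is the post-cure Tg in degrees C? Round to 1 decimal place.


Tg_post = Tg_base + delta_Tg
= 100 + 30.0
= 130.0 C

130.0


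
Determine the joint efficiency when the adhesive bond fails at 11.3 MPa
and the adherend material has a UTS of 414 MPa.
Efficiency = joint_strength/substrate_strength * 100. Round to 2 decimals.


Joint efficiency = 11.3 / 414 * 100
= 2.73%

2.73


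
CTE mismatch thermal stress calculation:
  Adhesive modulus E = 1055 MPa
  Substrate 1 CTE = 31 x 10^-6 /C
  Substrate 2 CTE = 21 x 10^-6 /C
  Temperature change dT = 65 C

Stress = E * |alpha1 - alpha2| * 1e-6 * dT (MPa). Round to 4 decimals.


delta_alpha = |31 - 21| = 10 x 10^-6/C
Stress = 1055 * 10e-6 * 65
= 0.6858 MPa

0.6858


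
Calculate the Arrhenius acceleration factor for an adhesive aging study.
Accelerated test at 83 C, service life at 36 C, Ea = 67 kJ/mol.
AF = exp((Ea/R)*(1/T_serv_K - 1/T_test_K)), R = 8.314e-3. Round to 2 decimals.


T_test = 356.15 K, T_serv = 309.15 K
Ea/R = 67 / 0.008314 = 8058.70
AF = exp(8058.70 * (1/309.15 - 1/356.15))
= 31.19

31.19


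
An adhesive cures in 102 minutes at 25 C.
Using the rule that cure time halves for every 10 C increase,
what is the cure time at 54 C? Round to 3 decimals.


Factor = 2^((54 - 25) / 10) = 7.4643
Cure time = 102 / 7.4643
= 13.665 minutes

13.665


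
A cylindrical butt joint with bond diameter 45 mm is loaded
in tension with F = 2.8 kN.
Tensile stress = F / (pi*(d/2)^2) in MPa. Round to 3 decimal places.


Area = pi * (45/2)^2 = 1590.4313 mm^2
Stress = 2.8*1000 / 1590.4313
= 1.761 MPa

1.761


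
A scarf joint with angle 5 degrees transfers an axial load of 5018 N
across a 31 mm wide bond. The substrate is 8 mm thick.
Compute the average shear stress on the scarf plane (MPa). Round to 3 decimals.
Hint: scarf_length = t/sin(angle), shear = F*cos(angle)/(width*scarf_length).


scarf_length = 8 / sin(5 deg) = 91.7897 mm
cos(5 deg) = 0.996195
shear stress = 5018 * 0.996195 / (31 * 91.7897)
= 1.757 MPa

1.757


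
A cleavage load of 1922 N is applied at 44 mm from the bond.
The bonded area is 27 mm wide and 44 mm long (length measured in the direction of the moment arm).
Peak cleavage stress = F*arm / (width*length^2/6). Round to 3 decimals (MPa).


Moment = 1922 * 44 = 84568 N*mm
Section modulus = 27 * 1936 / 6 = 52272 / 6 mm^3
Stress = 84568 / (52272 / 6) = 507408 / 52272
= 9.707 MPa

9.707


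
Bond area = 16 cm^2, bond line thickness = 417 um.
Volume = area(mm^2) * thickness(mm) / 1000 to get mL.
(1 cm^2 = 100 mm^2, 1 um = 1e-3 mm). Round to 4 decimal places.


area_mm2 = 16 * 100 = 1600
blt_mm = 417 * 1e-3 = 0.417
vol_mm3 = 1600 * 0.417 = 667.2
vol_mL = 667.2 / 1000 = 0.6672 mL

0.6672


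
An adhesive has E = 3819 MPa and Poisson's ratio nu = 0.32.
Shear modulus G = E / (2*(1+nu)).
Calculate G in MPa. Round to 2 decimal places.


G = 3819 / (2*(1+0.32))
= 3819 / 2.64
= 1446.59 MPa

1446.59


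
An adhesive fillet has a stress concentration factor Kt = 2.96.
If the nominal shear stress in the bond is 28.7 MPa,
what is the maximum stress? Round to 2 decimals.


Max stress = 28.7 * 2.96 = 84.95 MPa

84.95


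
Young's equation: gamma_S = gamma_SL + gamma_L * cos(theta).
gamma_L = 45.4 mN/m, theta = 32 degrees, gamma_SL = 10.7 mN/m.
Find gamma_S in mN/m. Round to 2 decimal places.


cos(32 deg) = 0.848048
gamma_S = 10.7 + 45.4 * 0.848048
= 49.20 mN/m

49.20


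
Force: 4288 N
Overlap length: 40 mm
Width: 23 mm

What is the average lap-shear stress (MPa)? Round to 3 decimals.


Average shear stress = F / (overlap * width)
= 4288 / (40 * 23)
= 4.661 MPa

4.661


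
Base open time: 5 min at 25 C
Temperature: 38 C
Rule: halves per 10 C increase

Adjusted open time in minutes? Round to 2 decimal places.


Acceleration = 2^((38-25)/10) = 2.4623
Open time = 5 / 2.4623 = 2.03 min

2.03


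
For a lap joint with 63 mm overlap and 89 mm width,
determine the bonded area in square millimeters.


Area = 63 * 89 = 5607 mm^2

5607


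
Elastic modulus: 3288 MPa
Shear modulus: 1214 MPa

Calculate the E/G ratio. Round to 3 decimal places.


E / G = 3288 / 1214 = 2.708

2.708


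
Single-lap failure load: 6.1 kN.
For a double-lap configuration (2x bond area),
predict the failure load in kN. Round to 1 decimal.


Failure load = 6.1 * 2 = 12.2 kN

12.2


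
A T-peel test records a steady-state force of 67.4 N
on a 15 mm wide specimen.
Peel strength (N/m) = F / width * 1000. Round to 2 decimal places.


Peel strength = 67.4 / 15 * 1000
= 4493.33 N/m

4493.33


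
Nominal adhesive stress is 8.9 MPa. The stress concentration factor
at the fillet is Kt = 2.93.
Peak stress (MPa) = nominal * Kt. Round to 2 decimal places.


Peak = 8.9 * 2.93 = 26.08 MPa

26.08


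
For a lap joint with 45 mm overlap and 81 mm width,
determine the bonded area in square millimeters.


Area = 45 * 81 = 3645 mm^2

3645


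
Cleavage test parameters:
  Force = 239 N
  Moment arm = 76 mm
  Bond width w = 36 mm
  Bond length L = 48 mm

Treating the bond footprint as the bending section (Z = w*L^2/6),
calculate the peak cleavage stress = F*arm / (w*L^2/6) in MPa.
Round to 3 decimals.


M = 239 * 76 = 18164 N*mm
Z = 36 * 48^2 / 6 = 82944 / 6 mm^3
sigma = M / Z = 6 * 18164 / 82944 = 108984 / 82944
= 1.314 MPa

1.314


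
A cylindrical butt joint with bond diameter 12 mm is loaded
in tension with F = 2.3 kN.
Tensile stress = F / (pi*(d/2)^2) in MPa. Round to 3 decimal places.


Area = pi * (12/2)^2 = 113.0973 mm^2
Stress = 2.3*1000 / 113.0973
= 20.336 MPa

20.336


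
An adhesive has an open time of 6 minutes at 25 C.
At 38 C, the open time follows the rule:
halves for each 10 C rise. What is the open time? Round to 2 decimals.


Factor = 2^((38-25)/10) = 2.4623
Open time = 6 / 2.4623 = 2.44 min

2.44


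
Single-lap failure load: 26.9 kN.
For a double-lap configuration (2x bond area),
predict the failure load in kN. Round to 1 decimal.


Failure load = 26.9 * 2 = 53.8 kN

53.8


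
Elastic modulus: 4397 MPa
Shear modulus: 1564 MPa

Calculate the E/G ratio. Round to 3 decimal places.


E / G = 4397 / 1564 = 2.811

2.811


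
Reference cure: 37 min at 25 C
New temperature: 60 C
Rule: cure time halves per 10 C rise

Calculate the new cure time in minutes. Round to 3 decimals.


factor = 2^((60-25)/10) = 11.3137
t_new = 37 / 11.3137 = 3.270 min

3.270


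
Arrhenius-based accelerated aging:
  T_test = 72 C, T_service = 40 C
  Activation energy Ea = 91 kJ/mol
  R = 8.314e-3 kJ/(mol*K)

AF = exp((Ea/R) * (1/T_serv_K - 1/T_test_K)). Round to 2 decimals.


T_test_K = 345.15, T_serv_K = 313.15
AF = exp((91/8.314e-3) * (1/313.15 - 1/345.15))
= 25.55

25.55


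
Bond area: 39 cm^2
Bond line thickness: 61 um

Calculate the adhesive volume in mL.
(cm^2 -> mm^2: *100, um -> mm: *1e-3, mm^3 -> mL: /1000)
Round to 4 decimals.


V = 39*100 * 61*1e-3 / 1000
= 0.2379 mL

0.2379


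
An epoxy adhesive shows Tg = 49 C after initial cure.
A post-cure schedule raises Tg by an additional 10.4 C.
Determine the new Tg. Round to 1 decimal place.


New Tg = 49 + 10.4
= 59.4 C

59.4


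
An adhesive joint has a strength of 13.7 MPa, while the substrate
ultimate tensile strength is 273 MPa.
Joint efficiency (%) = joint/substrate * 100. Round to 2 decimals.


Efficiency = 13.7 / 273 * 100
= 5.02%

5.02


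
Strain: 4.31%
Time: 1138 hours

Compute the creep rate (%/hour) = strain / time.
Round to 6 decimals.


Creep rate = 4.31 / 1138
= 0.003787 %/h

0.003787


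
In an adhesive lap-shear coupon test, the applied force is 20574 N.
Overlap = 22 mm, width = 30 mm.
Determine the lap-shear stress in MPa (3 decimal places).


stress = F / (overlap * width)
= 20574 / (22 * 30)
= 31.173 MPa

31.173


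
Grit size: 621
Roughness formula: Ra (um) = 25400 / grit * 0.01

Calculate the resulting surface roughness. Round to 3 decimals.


Ra = 25400 / 621 * 0.01
= 0.409 um

0.409


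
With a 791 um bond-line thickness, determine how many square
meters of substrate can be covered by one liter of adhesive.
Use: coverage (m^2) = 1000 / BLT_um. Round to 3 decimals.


Coverage = 1000 / 791 = 1.264 m^2

1.264


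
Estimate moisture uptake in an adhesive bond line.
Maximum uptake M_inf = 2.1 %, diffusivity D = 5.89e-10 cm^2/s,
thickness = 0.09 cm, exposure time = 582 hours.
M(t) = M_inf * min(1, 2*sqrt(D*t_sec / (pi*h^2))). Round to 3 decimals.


Convert time: 582 h = 2095200 s
ratio = min(1, 2*sqrt(5.89e-10*2095200/(pi*0.09^2)))
= 0.440436
M(t) = 2.1 * 0.440436 = 0.925%

0.925


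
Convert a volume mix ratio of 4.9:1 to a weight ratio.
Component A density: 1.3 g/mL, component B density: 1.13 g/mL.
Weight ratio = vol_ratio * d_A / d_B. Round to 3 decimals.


= 4.9 * 1.3 / 1.13 = 5.637

5.637


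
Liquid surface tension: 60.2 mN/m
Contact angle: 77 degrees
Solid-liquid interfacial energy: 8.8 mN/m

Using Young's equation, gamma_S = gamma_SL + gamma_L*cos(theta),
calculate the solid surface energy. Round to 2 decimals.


gamma_S = 8.8 + 60.2 * cos(77)
= 22.34 mN/m

22.34


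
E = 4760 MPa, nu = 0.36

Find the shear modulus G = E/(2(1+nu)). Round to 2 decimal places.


G = 4760 / (2 * 1.36)
= 1750.00 MPa

1750.00


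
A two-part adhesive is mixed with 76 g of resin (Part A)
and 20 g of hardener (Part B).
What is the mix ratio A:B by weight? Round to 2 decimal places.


Mix ratio = mass_A / mass_B
= 76 / 20
= 3.80

3.80


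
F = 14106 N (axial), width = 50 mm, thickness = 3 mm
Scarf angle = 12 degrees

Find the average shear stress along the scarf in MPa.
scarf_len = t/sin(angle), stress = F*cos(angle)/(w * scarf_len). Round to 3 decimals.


scarf_len = 3/sin(12 deg) = 14.4292
cos(12 deg) = 0.978148
stress = 14106*0.978148/(50*14.4292) = 19.125 MPa

19.125


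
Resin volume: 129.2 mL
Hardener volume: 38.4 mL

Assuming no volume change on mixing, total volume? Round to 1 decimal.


V_total = 129.2 + 38.4 = 167.6 mL

167.6
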